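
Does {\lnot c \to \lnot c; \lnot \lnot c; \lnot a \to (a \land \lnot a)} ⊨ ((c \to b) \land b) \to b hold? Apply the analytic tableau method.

Initial set: {T (\lnot c \to \lnot c); T \lnot \lnot c; T (\lnot a \to (a \land \lnot a)); F (((c \to b) \land b) \to b)}.
T \lnot \lnot c: drop double negation, giving T c.
F (((c \to b) \land b) \to b): α-rule — add T ((c \to b) \land b), F b.
T ((c \to b) \land b): α-rule — add T (c \to b), T b.
× closes — contains both b and \lnot b.
All 1 branch closes.
Every branch closed, so the premises entail the conclusion.

Yes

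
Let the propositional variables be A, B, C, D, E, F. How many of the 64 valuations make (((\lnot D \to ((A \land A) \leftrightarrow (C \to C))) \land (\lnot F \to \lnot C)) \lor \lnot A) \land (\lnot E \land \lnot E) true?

Initial set: {((((\lnot D \to ((A \land A) \leftrightarrow (C \to C))) \land (\lnot F \to \lnot C)) \lor \lnot A) \land (\lnot E \land \lnot E))}.
((((\lnot D \to ((A \land A) \leftrightarrow (C \to C))) \land (\lnot F \to \lnot C)) \lor \lnot A) \land (\lnot E \land \lnot E)): α-rule — add (((\lnot D \to ((A \land A) \leftrightarrow (C \to C))) \land (\lnot F \to \lnot C)) \lor \lnot A), (\lnot E \land \lnot E).
(\lnot E \land \lnot E): α-rule — add \lnot E, \lnot E.
(((\lnot D \to ((A \land A) \leftrightarrow (C \to C))) \land (\lnot F \to \lnot C)) \lor \lnot A): β-rule — branch into ((\lnot D \to ((A \land A) \leftrightarrow (C \to C))) \land (\lnot F \to \lnot C))  //  \lnot A.
  branch 1 (add ((\lnot D \to ((A \land A) \leftrightarrow (C \to C))) \land (\lnot F \to \lnot C))):
    ((\lnot D \to ((A \land A) \leftrightarrow (C \to C))) \land (\lnot F \to \lnot C)): α-rule — add (\lnot D \to ((A \land A) \leftrightarrow (C \to C))), (\lnot F \to \lnot C).
    (\lnot D \to ((A \land A) \leftrightarrow (C \to C))): β-rule — branch into \lnot \lnot D  //  ((A \land A) \leftrightarrow (C \to C)).
      branch 1.1 (add \lnot \lnot D):
        (\lnot F \to \lnot C): β-rule — branch into \lnot \lnot F  //  \lnot C.
          branch 1.1.1 (add \lnot \lnot F):
            ○ open, literals {D=T, E=F, F=T}.
          branch 1.1.2 (add \lnot C):
            ○ open, literals {C=F, D=T, E=F}.
      branch 1.2 (add ((A \land A) \leftrightarrow (C \to C))):
        (\lnot F \to \lnot C): β-rule — branch into \lnot \lnot F  //  \lnot C.
          branch 1.2.1 (add \lnot \lnot F):
            ((A \land A) \leftrightarrow (C \to C)): β-rule — branch into (A \land A), (C \to C)  //  \lnot (A \land A), \lnot (C \to C).
              branch 1.2.1.1 (add (A \land A), (C \to C)):
                (A \land A): α-rule — add A, A.
                (C \to C): β-rule — branch into \lnot C  //  C.
                  branch 1.2.1.1.1 (add \lnot C):
                    ○ open, literals {A=T, C=F, E=F, F=T}.
                  branch 1.2.1.1.2 (add C):
                    ○ open, literals {A=T, C=T, E=F, F=T}.
              branch 1.2.1.2 (add \lnot (A \land A), \lnot (C \to C)):
                \lnot (C \to C): α-rule — add C, \lnot C.
                × closes — contains both C and \lnot C.
          branch 1.2.2 (add \lnot C):
            ((A \land A) \leftrightarrow (C \to C)): β-rule — branch into (A \land A), (C \to C)  //  \lnot (A \land A), \lnot (C \to C).
              branch 1.2.2.1 (add (A \land A), (C \to C)):
                (A \land A): α-rule — add A, A.
                (C \to C): β-rule — branch into \lnot C  //  C.
                  branch 1.2.2.1.1 (add \lnot C):
                    ○ open, literals {A=T, C=F, E=F}.
                  branch 1.2.2.1.2 (add C):
                    × closes — contains both C and \lnot C.
              branch 1.2.2.2 (add \lnot (A \land A), \lnot (C \to C)):
                \lnot (C \to C): α-rule — add C, \lnot C.
                × closes — contains both C and \lnot C.
  branch 2 (add \lnot A):
    ○ open, literals {A=F, E=F}.
3 branches closed, 6 open.
Each open branch fixes some atoms; the unmentioned ones are free. Counting distinct full assignments: branch {D=T, E=F, F=T} (A, B, C) contributes 8 new; branch {C=F, D=T, E=F} (A, B, F) contributes 4 new; branch {A=T, C=F, E=F, F=T} (B, D) contributes 2 new; branch {A=T, C=T, E=F, F=T} (B, D) contributes 2 new; branch {A=T, C=F, E=F} (B, D, F) contributes 2 new; branch {A=F, E=F} (B, C, D, F) contributes 10 new. Total: 28.

28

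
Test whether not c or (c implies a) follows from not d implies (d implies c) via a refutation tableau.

Initial set: {(not d implies (d implies c)); not (not c or (c implies a))}.
not (not c or (c implies a)): α-rule — add not not c, not (c implies a).
not (c implies a): α-rule — add c, not a.
(not d implies (d implies c)): β-rule — branch into not not d  //  (d implies c).
  branch 1 (add not not d):
    ○ open, literals {a=0, c=1, d=1}.
  branch 2 (add (d implies c)):
    (d implies c): β-rule — branch into not d  //  c.
      branch 2.1 (add not d):
        ○ open, literals {a=0, c=1, d=0}.
      branch 2.2 (add c):
        ○ open, literals {a=0, c=1}.
0 branches closed, 3 open.
An open branch gives a countermodel: a=0, c=1, d=1 (unmentioned atoms arbitrary); the premises hold there but the conclusion fails.

No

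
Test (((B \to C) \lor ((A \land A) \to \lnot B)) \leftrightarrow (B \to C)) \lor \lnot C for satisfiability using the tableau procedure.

Satisfiable

Initial set: {((((B \to C) \lor ((A \land A) \to \lnot B)) \leftrightarrow (B \to C)) \lor \lnot C)}.
((((B \to C) \lor ((A \land A) \to \lnot B)) \leftrightarrow (B \to C)) \lor \lnot C): β-rule — branch into (((B \to C) \lor ((A \land A) \to \lnot B)) \leftrightarrow (B \to C))  //  \lnot C.
  branch 1 (add (((B \to C) \lor ((A \land A) \to \lnot B)) \leftrightarrow (B \to C))):
    (((B \to C) \lor ((A \land A) \to \lnot B)) \leftrightarrow (B \to C)): β-rule — branch into ((B \to C) \lor ((A \land A) \to \lnot B)), (B \to C)  //  \lnot ((B \to C) \lor ((A \land A) \to \lnot B)), \lnot (B \to C).
      branch 1.1 (add ((B \to C) \lor ((A \land A) \to \lnot B)), (B \to C)):
        ((B \to C) \lor ((A \land A) \to \lnot B)): β-rule — branch into (B \to C)  //  ((A \land A) \to \lnot B).
          branch 1.1.1 (add (B \to C)):
            (B \to C): β-rule — branch into \lnot B  //  C.
              branch 1.1.1.1 (add \lnot B):
                (B \to C): β-rule — branch into \lnot B  //  C.
                  branch 1.1.1.1.1 (add \lnot B):
                    ○ open, literals {B=false}.
                  branch 1.1.1.1.2 (add C):
                    ○ open, literals {B=false, C=true}.
              branch 1.1.1.2 (add C):
                (B \to C): β-rule — branch into \lnot B  //  C.
                  branch 1.1.1.2.1 (add \lnot B):
                    ○ open, literals {B=false, C=true}.
                  branch 1.1.1.2.2 (add C):
                    ○ open, literals {C=true}.
          branch 1.1.2 (add ((A \land A) \to \lnot B)):
            (B \to C): β-rule — branch into \lnot B  //  C.
              branch 1.1.2.1 (add \lnot B):
                ((A \land A) \to \lnot B): β-rule — branch into \lnot (A \land A)  //  \lnot B.
                  branch 1.1.2.1.1 (add \lnot (A \land A)):
                    \lnot (A \land A): β-rule — branch into \lnot A  //  \lnot A.
                      branch 1.1.2.1.1.1 (add \lnot A):
                        ○ open, literals {A=false, B=false}.
                      branch 1.1.2.1.1.2 (add \lnot A):
                        ○ open, literals {A=false, B=false}.
                  branch 1.1.2.1.2 (add \lnot B):
                    ○ open, literals {B=false}.
              branch 1.1.2.2 (add C):
                ((A \land A) \to \lnot B): β-rule — branch into \lnot (A \land A)  //  \lnot B.
                  branch 1.1.2.2.1 (add \lnot (A \land A)):
                    \lnot (A \land A): β-rule — branch into \lnot A  //  \lnot A.
                      branch 1.1.2.2.1.1 (add \lnot A):
                        ○ open, literals {A=false, C=true}.
                      branch 1.1.2.2.1.2 (add \lnot A):
                        ○ open, literals {A=false, C=true}.
                  branch 1.1.2.2.2 (add \lnot B):
                    ○ open, literals {B=false, C=true}.
      branch 1.2 (add \lnot ((B \to C) \lor ((A \land A) \to \lnot B)), \lnot (B \to C)):
        \lnot ((B \to C) \lor ((A \land A) \to \lnot B)): α-rule — add \lnot (B \to C), \lnot ((A \land A) \to \lnot B).
        \lnot (B \to C): α-rule — add B, \lnot C.
        \lnot (B \to C): α-rule — add B, \lnot C.
        \lnot ((A \land A) \to \lnot B): α-rule — add (A \land A), \lnot \lnot B.
        (A \land A): α-rule — add A, A.
        ○ open, literals {A=true, B=true, C=false}.
  branch 2 (add \lnot C):
    ○ open, literals {C=false}.
0 branches closed, 12 open.
An open branch gives a satisfying assignment: B=false.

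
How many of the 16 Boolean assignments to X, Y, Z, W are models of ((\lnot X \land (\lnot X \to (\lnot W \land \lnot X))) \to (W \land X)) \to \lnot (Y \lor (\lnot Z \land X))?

Initial set: {(((\lnot X \land (\lnot X \to (\lnot W \land \lnot X))) \to (W \land X)) \to \lnot (Y \lor (\lnot Z \land X)))}.
(((\lnot X \land (\lnot X \to (\lnot W \land \lnot X))) \to (W \land X)) \to \lnot (Y \lor (\lnot Z \land X))): β-rule — branch into \lnot ((\lnot X \land (\lnot X \to (\lnot W \land \lnot X))) \to (W \land X))  //  \lnot (Y \lor (\lnot Z \land X)).
  branch 1 (add \lnot ((\lnot X \land (\lnot X \to (\lnot W \land \lnot X))) \to (W \land X))):
    \lnot ((\lnot X \land (\lnot X \to (\lnot W \land \lnot X))) \to (W \land X)): α-rule — add (\lnot X \land (\lnot X \to (\lnot W \land \lnot X))), \lnot (W \land X).
    (\lnot X \land (\lnot X \to (\lnot W \land \lnot X))): α-rule — add \lnot X, (\lnot X \to (\lnot W \land \lnot X)).
    \lnot (W \land X): β-rule — branch into \lnot W  //  \lnot X.
      branch 1.1 (add \lnot W):
        (\lnot X \to (\lnot W \land \lnot X)): β-rule — branch into \lnot \lnot X  //  (\lnot W \land \lnot X).
          branch 1.1.1 (add \lnot \lnot X):
            × closes — contains both X and \lnot X.
          branch 1.1.2 (add (\lnot W \land \lnot X)):
            (\lnot W \land \lnot X): α-rule — add \lnot W, \lnot X.
            ○ open, literals {W=F, X=F}.
      branch 1.2 (add \lnot X):
        (\lnot X \to (\lnot W \land \lnot X)): β-rule — branch into \lnot \lnot X  //  (\lnot W \land \lnot X).
          branch 1.2.1 (add \lnot \lnot X):
            × closes — contains both X and \lnot X.
          branch 1.2.2 (add (\lnot W \land \lnot X)):
            (\lnot W \land \lnot X): α-rule — add \lnot W, \lnot X.
            ○ open, literals {W=F, X=F}.
  branch 2 (add \lnot (Y \lor (\lnot Z \land X))):
    \lnot (Y \lor (\lnot Z \land X)): α-rule — add \lnot Y, \lnot (\lnot Z \land X).
    \lnot (\lnot Z \land X): β-rule — branch into \lnot \lnot Z  //  \lnot X.
      branch 2.1 (add \lnot \lnot Z):
        ○ open, literals {Y=F, Z=T}.
      branch 2.2 (add \lnot X):
        ○ open, literals {X=F, Y=F}.
2 branches closed, 4 open.
Each open branch fixes some atoms; the unmentioned ones are free. Counting distinct full assignments: branch {W=F, X=F} (Y, Z) contributes 4 new; branch {W=F, X=F} (Y, Z) contributes 0 new; branch {Y=F, Z=T} (X, W) contributes 3 new; branch {X=F, Y=F} (Z, W) contributes 1 new. Total: 8.

8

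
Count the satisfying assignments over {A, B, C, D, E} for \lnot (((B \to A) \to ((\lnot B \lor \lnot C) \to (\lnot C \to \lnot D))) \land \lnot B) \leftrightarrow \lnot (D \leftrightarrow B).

20

Initial set: {(\lnot (((B \to A) \to ((\lnot B \lor \lnot C) \to (\lnot C \to \lnot D))) \land \lnot B) \leftrightarrow \lnot (D \leftrightarrow B))}.
(\lnot (((B \to A) \to ((\lnot B \lor \lnot C) \to (\lnot C \to \lnot D))) \land \lnot B) \leftrightarrow \lnot (D \leftrightarrow B)): β-rule — branch into \lnot (((B \to A) \to ((\lnot B \lor \lnot C) \to (\lnot C \to \lnot D))) \land \lnot B), \lnot (D \leftrightarrow B)  //  \lnot \lnot (((B \to A) \to ((\lnot B \lor \lnot C) \to (\lnot C \to \lnot D))) \land \lnot B), \lnot \lnot (D \leftrightarrow B).
  branch 1 (add \lnot (((B \to A) \to ((\lnot B \lor \lnot C) \to (\lnot C \to \lnot D))) \land \lnot B), \lnot (D \leftrightarrow B)):
    \lnot (((B \to A) \to ((\lnot B \lor \lnot C) \to (\lnot C \to \lnot D))) \land \lnot B): β-rule — branch into \lnot ((B \to A) \to ((\lnot B \lor \lnot C) \to (\lnot C \to \lnot D)))  //  \lnot \lnot B.
      branch 1.1 (add \lnot ((B \to A) \to ((\lnot B \lor \lnot C) \to (\lnot C \to \lnot D)))):
        \lnot ((B \to A) \to ((\lnot B \lor \lnot C) \to (\lnot C \to \lnot D))): α-rule — add (B \to A), \lnot ((\lnot B \lor \lnot C) \to (\lnot C \to \lnot D)).
        \lnot ((\lnot B \lor \lnot C) \to (\lnot C \to \lnot D)): α-rule — add (\lnot B \lor \lnot C), \lnot (\lnot C \to \lnot D).
        \lnot (\lnot C \to \lnot D): α-rule — add \lnot C, \lnot \lnot D.
        \lnot (D \leftrightarrow B): β-rule — branch into D, \lnot B  //  \lnot D, B.
          branch 1.1.1 (add D, \lnot B):
            (B \to A): β-rule — branch into \lnot B  //  A.
              branch 1.1.1.1 (add \lnot B):
                (\lnot B \lor \lnot C): β-rule — branch into \lnot B  //  \lnot C.
                  branch 1.1.1.1.1 (add \lnot B):
                    ○ open, literals {B=F, C=F, D=T}.
                  branch 1.1.1.1.2 (add \lnot C):
                    ○ open, literals {B=F, C=F, D=T}.
              branch 1.1.1.2 (add A):
                (\lnot B \lor \lnot C): β-rule — branch into \lnot B  //  \lnot C.
                  branch 1.1.1.2.1 (add \lnot B):
                    ○ open, literals {A=T, B=F, C=F, D=T}.
                  branch 1.1.1.2.2 (add \lnot C):
                    ○ open, literals {A=T, B=F, C=F, D=T}.
          branch 1.1.2 (add \lnot D, B):
            × closes — contains both D and \lnot D.
      branch 1.2 (add \lnot \lnot B):
        \lnot (D \leftrightarrow B): β-rule — branch into D, \lnot B  //  \lnot D, B.
          branch 1.2.1 (add D, \lnot B):
            × closes — contains both B and \lnot B.
          branch 1.2.2 (add \lnot D, B):
            ○ open, literals {B=T, D=F}.
  branch 2 (add \lnot \lnot (((B \to A) \to ((\lnot B \lor \lnot C) \to (\lnot C \to \lnot D))) \land \lnot B), \lnot \lnot (D \leftrightarrow B)):
    \lnot \lnot (((B \to A) \to ((\lnot B \lor \lnot C) \to (\lnot C \to \lnot D))) \land \lnot B): α-rule — add ((B \to A) \to ((\lnot B \lor \lnot C) \to (\lnot C \to \lnot D))), \lnot B.
    \lnot \lnot (D \leftrightarrow B): β-rule — branch into D, B  //  \lnot D, \lnot B.
      branch 2.1 (add D, B):
        × closes — contains both B and \lnot B.
      branch 2.2 (add \lnot D, \lnot B):
        ((B \to A) \to ((\lnot B \lor \lnot C) \to (\lnot C \to \lnot D))): β-rule — branch into \lnot (B \to A)  //  ((\lnot B \lor \lnot C) \to (\lnot C \to \lnot D)).
          branch 2.2.1 (add \lnot (B \to A)):
            \lnot (B \to A): α-rule — add B, \lnot A.
            × closes — contains both B and \lnot B.
          branch 2.2.2 (add ((\lnot B \lor \lnot C) \to (\lnot C \to \lnot D))):
            ((\lnot B \lor \lnot C) \to (\lnot C \to \lnot D)): β-rule — branch into \lnot (\lnot B \lor \lnot C)  //  (\lnot C \to \lnot D).
              branch 2.2.2.1 (add \lnot (\lnot B \lor \lnot C)):
                \lnot (\lnot B \lor \lnot C): α-rule — add \lnot \lnot B, \lnot \lnot C.
                × closes — contains both B and \lnot B.
              branch 2.2.2.2 (add (\lnot C \to \lnot D)):
                (\lnot C \to \lnot D): β-rule — branch into \lnot \lnot C  //  \lnot D.
                  branch 2.2.2.2.1 (add \lnot \lnot C):
                    ○ open, literals {B=F, C=T, D=F}.
                  branch 2.2.2.2.2 (add \lnot D):
                    ○ open, literals {B=F, D=F}.
5 branches closed, 7 open.
Each open branch fixes some atoms; the unmentioned ones are free. Counting distinct full assignments: branch {B=F, C=F, D=T} (A, E) contributes 4 new; branch {B=F, C=F, D=T} (A, E) contributes 0 new; branch {A=T, B=F, C=F, D=T} (E) contributes 0 new; branch {A=T, B=F, C=F, D=T} (E) contributes 0 new; branch {B=T, D=F} (A, C, E) contributes 8 new; branch {B=F, C=T, D=F} (A, E) contributes 4 new; branch {B=F, D=F} (A, C, E) contributes 4 new. Total: 20.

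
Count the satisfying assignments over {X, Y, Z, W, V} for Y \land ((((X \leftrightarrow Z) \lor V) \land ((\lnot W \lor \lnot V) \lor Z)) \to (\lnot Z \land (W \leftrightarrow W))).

10

Initial set: {(Y \land ((((X \leftrightarrow Z) \lor V) \land ((\lnot W \lor \lnot V) \lor Z)) \to (\lnot Z \land (W \leftrightarrow W))))}.
(Y \land ((((X \leftrightarrow Z) \lor V) \land ((\lnot W \lor \lnot V) \lor Z)) \to (\lnot Z \land (W \leftrightarrow W)))): α-rule — add Y, ((((X \leftrightarrow Z) \lor V) \land ((\lnot W \lor \lnot V) \lor Z)) \to (\lnot Z \land (W \leftrightarrow W))).
((((X \leftrightarrow Z) \lor V) \land ((\lnot W \lor \lnot V) \lor Z)) \to (\lnot Z \land (W \leftrightarrow W))): β-rule — branch into \lnot (((X \leftrightarrow Z) \lor V) \land ((\lnot W \lor \lnot V) \lor Z))  //  (\lnot Z \land (W \leftrightarrow W)).
  branch 1 (add \lnot (((X \leftrightarrow Z) \lor V) \land ((\lnot W \lor \lnot V) \lor Z))):
    \lnot (((X \leftrightarrow Z) \lor V) \land ((\lnot W \lor \lnot V) \lor Z)): β-rule — branch into \lnot ((X \leftrightarrow Z) \lor V)  //  \lnot ((\lnot W \lor \lnot V) \lor Z).
      branch 1.1 (add \lnot ((X \leftrightarrow Z) \lor V)):
        \lnot ((X \leftrightarrow Z) \lor V): α-rule — add \lnot (X \leftrightarrow Z), \lnot V.
        \lnot (X \leftrightarrow Z): β-rule — branch into X, \lnot Z  //  \lnot X, Z.
          branch 1.1.1 (add X, \lnot Z):
            ○ open, literals {V=0, X=1, Y=1, Z=0}.
          branch 1.1.2 (add \lnot X, Z):
            ○ open, literals {V=0, X=0, Y=1, Z=1}.
      branch 1.2 (add \lnot ((\lnot W \lor \lnot V) \lor Z)):
        \lnot ((\lnot W \lor \lnot V) \lor Z): α-rule — add \lnot (\lnot W \lor \lnot V), \lnot Z.
        \lnot (\lnot W \lor \lnot V): α-rule — add \lnot \lnot W, \lnot \lnot V.
        ○ open, literals {V=1, W=1, Y=1, Z=0}.
  branch 2 (add (\lnot Z \land (W \leftrightarrow W))):
    (\lnot Z \land (W \leftrightarrow W)): α-rule — add \lnot Z, (W \leftrightarrow W).
    (W \leftrightarrow W): β-rule — branch into W, W  //  \lnot W, \lnot W.
      branch 2.1 (add W, W):
        ○ open, literals {W=1, Y=1, Z=0}.
      branch 2.2 (add \lnot W, \lnot W):
        ○ open, literals {W=0, Y=1, Z=0}.
0 branches closed, 5 open.
Each open branch fixes some atoms; the unmentioned ones are free. Counting distinct full assignments: branch {V=0, X=1, Y=1, Z=0} (W) contributes 2 new; branch {V=0, X=0, Y=1, Z=1} (W) contributes 2 new; branch {V=1, W=1, Y=1, Z=0} (X) contributes 2 new; branch {W=1, Y=1, Z=0} (X, V) contributes 1 new; branch {W=0, Y=1, Z=0} (X, V) contributes 3 new. Total: 10.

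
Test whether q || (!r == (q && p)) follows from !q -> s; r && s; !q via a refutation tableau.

Initial set: {(!q -> s); (r && s); !q; !(q || (!r == (q && p)))}.
(r && s): α-rule — add r, s.
!(q || (!r == (q && p))): α-rule — add !q, !(!r == (q && p)).
(!q -> s): β-rule — branch into !!q  //  s.
  branch 1 (add !!q):
    × closes — contains both q and !q.
  branch 2 (add s):
    !(!r == (q && p)): β-rule — branch into !r, !(q && p)  //  !!r, (q && p).
      branch 2.1 (add !r, !(q && p)):
        × closes — contains both r and !r.
      branch 2.2 (add !!r, (q && p)):
        (q && p): α-rule — add q, p.
        × closes — contains both q and !q.
All 3 branches close.
Every branch closed, so the premises entail the conclusion.

Yes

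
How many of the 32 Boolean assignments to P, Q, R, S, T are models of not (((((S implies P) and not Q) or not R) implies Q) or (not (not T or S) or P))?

Initial set: {not (((((S implies P) and not Q) or not R) implies Q) or (not (not T or S) or P))}.
not (((((S implies P) and not Q) or not R) implies Q) or (not (not T or S) or P)): α-rule — add not ((((S implies P) and not Q) or not R) implies Q), not (not (not T or S) or P).
not ((((S implies P) and not Q) or not R) implies Q): α-rule — add (((S implies P) and not Q) or not R), not Q.
not (not (not T or S) or P): α-rule — add not not (not T or S), not P.
(((S implies P) and not Q) or not R): β-rule — branch into ((S implies P) and not Q)  //  not R.
  branch 1 (add ((S implies P) and not Q)):
    ((S implies P) and not Q): α-rule — add (S implies P), not Q.
    not not (not T or S): β-rule — branch into not T  //  S.
      branch 1.1 (add not T):
        (S implies P): β-rule — branch into not S  //  P.
          branch 1.1.1 (add not S):
            ○ open, literals {P=false, Q=false, S=false, T=false}.
          branch 1.1.2 (add P):
            × closes — contains both P and not P.
      branch 1.2 (add S):
        (S implies P): β-rule — branch into not S  //  P.
          branch 1.2.1 (add not S):
            × closes — contains both S and not S.
          branch 1.2.2 (add P):
            × closes — contains both P and not P.
  branch 2 (add not R):
    not not (not T or S): β-rule — branch into not T  //  S.
      branch 2.1 (add not T):
        ○ open, literals {P=false, Q=false, R=false, T=false}.
      branch 2.2 (add S):
        ○ open, literals {P=false, Q=false, R=false, S=true}.
3 branches closed, 3 open.
Each open branch fixes some atoms; the unmentioned ones are free. Counting distinct full assignments: branch {P=false, Q=false, S=false, T=false} (R) contributes 2 new; branch {P=false, Q=false, R=false, T=false} (S) contributes 1 new; branch {P=false, Q=false, R=false, S=true} (T) contributes 1 new. Total: 4.

4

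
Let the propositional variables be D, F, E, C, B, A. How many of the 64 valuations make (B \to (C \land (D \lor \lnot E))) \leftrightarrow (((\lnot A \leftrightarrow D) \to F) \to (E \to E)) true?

44

Initial set: {((B \to (C \land (D \lor \lnot E))) \leftrightarrow (((\lnot A \leftrightarrow D) \to F) \to (E \to E)))}.
((B \to (C \land (D \lor \lnot E))) \leftrightarrow (((\lnot A \leftrightarrow D) \to F) \to (E \to E))): β-rule — branch into (B \to (C \land (D \lor \lnot E))), (((\lnot A \leftrightarrow D) \to F) \to (E \to E))  //  \lnot (B \to (C \land (D \lor \lnot E))), \lnot (((\lnot A \leftrightarrow D) \to F) \to (E \to E)).
  branch 1 (add (B \to (C \land (D \lor \lnot E))), (((\lnot A \leftrightarrow D) \to F) \to (E \to E))):
    (B \to (C \land (D \lor \lnot E))): β-rule — branch into \lnot B  //  (C \land (D \lor \lnot E)).
      branch 1.1 (add \lnot B):
        (((\lnot A \leftrightarrow D) \to F) \to (E \to E)): β-rule — branch into \lnot ((\lnot A \leftrightarrow D) \to F)  //  (E \to E).
          branch 1.1.1 (add \lnot ((\lnot A \leftrightarrow D) \to F)):
            \lnot ((\lnot A \leftrightarrow D) \to F): α-rule — add (\lnot A \leftrightarrow D), \lnot F.
            (\lnot A \leftrightarrow D): β-rule — branch into \lnot A, D  //  \lnot \lnot A, \lnot D.
              branch 1.1.1.1 (add \lnot A, D):
                ○ open, literals {A=F, B=F, D=T, F=F}.
              branch 1.1.1.2 (add \lnot \lnot A, \lnot D):
                ○ open, literals {A=T, B=F, D=F, F=F}.
          branch 1.1.2 (add (E \to E)):
            (E \to E): β-rule — branch into \lnot E  //  E.
              branch 1.1.2.1 (add \lnot E):
                ○ open, literals {B=F, E=F}.
              branch 1.1.2.2 (add E):
                ○ open, literals {B=F, E=T}.
      branch 1.2 (add (C \land (D \lor \lnot E))):
        (C \land (D \lor \lnot E)): α-rule — add C, (D \lor \lnot E).
        (((\lnot A \leftrightarrow D) \to F) \to (E \to E)): β-rule — branch into \lnot ((\lnot A \leftrightarrow D) \to F)  //  (E \to E).
          branch 1.2.1 (add \lnot ((\lnot A \leftrightarrow D) \to F)):
            \lnot ((\lnot A \leftrightarrow D) \to F): α-rule — add (\lnot A \leftrightarrow D), \lnot F.
            (D \lor \lnot E): β-rule — branch into D  //  \lnot E.
              branch 1.2.1.1 (add D):
                (\lnot A \leftrightarrow D): β-rule — branch into \lnot A, D  //  \lnot \lnot A, \lnot D.
                  branch 1.2.1.1.1 (add \lnot A, D):
                    ○ open, literals {A=F, C=T, D=T, F=F}.
                  branch 1.2.1.1.2 (add \lnot \lnot A, \lnot D):
                    × closes — contains both D and \lnot D.
              branch 1.2.1.2 (add \lnot E):
                (\lnot A \leftrightarrow D): β-rule — branch into \lnot A, D  //  \lnot \lnot A, \lnot D.
                  branch 1.2.1.2.1 (add \lnot A, D):
                    ○ open, literals {A=F, C=T, D=T, E=F, F=F}.
                  branch 1.2.1.2.2 (add \lnot \lnot A, \lnot D):
                    ○ open, literals {A=T, C=T, D=F, E=F, F=F}.
          branch 1.2.2 (add (E \to E)):
            (D \lor \lnot E): β-rule — branch into D  //  \lnot E.
              branch 1.2.2.1 (add D):
                (E \to E): β-rule — branch into \lnot E  //  E.
                  branch 1.2.2.1.1 (add \lnot E):
                    ○ open, literals {C=T, D=T, E=F}.
                  branch 1.2.2.1.2 (add E):
                    ○ open, literals {C=T, D=T, E=T}.
              branch 1.2.2.2 (add \lnot E):
                (E \to E): β-rule — branch into \lnot E  //  E.
                  branch 1.2.2.2.1 (add \lnot E):
                    ○ open, literals {C=T, E=F}.
                  branch 1.2.2.2.2 (add E):
                    × closes — contains both E and \lnot E.
  branch 2 (add \lnot (B \to (C \land (D \lor \lnot E))), \lnot (((\lnot A \leftrightarrow D) \to F) \to (E \to E))):
    \lnot (B \to (C \land (D \lor \lnot E))): α-rule — add B, \lnot (C \land (D \lor \lnot E)).
    \lnot (((\lnot A \leftrightarrow D) \to F) \to (E \to E)): α-rule — add ((\lnot A \leftrightarrow D) \to F), \lnot (E \to E).
    \lnot (E \to E): α-rule — add E, \lnot E.
    × closes — contains both E and \lnot E.
3 branches closed, 10 open.
Each open branch fixes some atoms; the unmentioned ones are free. Counting distinct full assignments: branch {A=F, B=F, D=T, F=F} (E, C) contributes 4 new; branch {A=T, B=F, D=F, F=F} (E, C) contributes 4 new; branch {B=F, E=F} (D, F, C, A) contributes 12 new; branch {B=F, E=T} (D, F, C, A) contributes 12 new; branch {A=F, C=T, D=T, F=F} (E, B) contributes 2 new; branch {A=F, C=T, D=T, E=F, F=F} (B) contributes 0 new; branch {A=T, C=T, D=F, E=F, F=F} (B) contributes 1 new; branch {C=T, D=T, E=F} (F, B, A) contributes 3 new; branch {C=T, D=T, E=T} (F, B, A) contributes 3 new; branch {C=T, E=F} (D, F, B, A) contributes 3 new. Total: 44.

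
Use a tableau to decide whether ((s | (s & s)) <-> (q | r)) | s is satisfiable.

Satisfiable

Initial set: {T (((s | (s & s)) <-> (q | r)) | s)}.
T (((s | (s & s)) <-> (q | r)) | s): β-rule — branch into T ((s | (s & s)) <-> (q | r))  //  T s.
  branch 1 (add T ((s | (s & s)) <-> (q | r))):
    T ((s | (s & s)) <-> (q | r)): β-rule — branch into T (s | (s & s)), T (q | r)  //  F (s | (s & s)), F (q | r).
      branch 1.1 (add T (s | (s & s)), T (q | r)):
        T (s | (s & s)): β-rule — branch into T s  //  T (s & s).
          branch 1.1.1 (add T s):
            T (q | r): β-rule — branch into T q  //  T r.
              branch 1.1.1.1 (add T q):
                ○ open, literals {q=true, s=true}.
              branch 1.1.1.2 (add T r):
                ○ open, literals {r=true, s=true}.
          branch 1.1.2 (add T (s & s)):
            T (s & s): α-rule — add T s, T s.
            T (q | r): β-rule — branch into T q  //  T r.
              branch 1.1.2.1 (add T q):
                ○ open, literals {q=true, s=true}.
              branch 1.1.2.2 (add T r):
                ○ open, literals {r=true, s=true}.
      branch 1.2 (add F (s | (s & s)), F (q | r)):
        F (s | (s & s)): α-rule — add F s, F (s & s).
        F (q | r): α-rule — add F q, F r.
        F (s & s): β-rule — branch into F s  //  F s.
          branch 1.2.1 (add F s):
            ○ open, literals {q=false, r=false, s=false}.
          branch 1.2.2 (add F s):
            ○ open, literals {q=false, r=false, s=false}.
  branch 2 (add T s):
    ○ open, literals {s=true}.
0 branches closed, 7 open.
An open branch gives a satisfying assignment: q=true, s=true.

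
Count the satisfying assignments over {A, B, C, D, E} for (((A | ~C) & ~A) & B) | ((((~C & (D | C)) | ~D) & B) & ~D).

Initial set: {((((A | ~C) & ~A) & B) | ((((~C & (D | C)) | ~D) & B) & ~D))}.
((((A | ~C) & ~A) & B) | ((((~C & (D | C)) | ~D) & B) & ~D)): β-rule — branch into (((A | ~C) & ~A) & B)  //  ((((~C & (D | C)) | ~D) & B) & ~D).
  branch 1 (add (((A | ~C) & ~A) & B)):
    (((A | ~C) & ~A) & B): α-rule — add ((A | ~C) & ~A), B.
    ((A | ~C) & ~A): α-rule — add (A | ~C), ~A.
    (A | ~C): β-rule — branch into A  //  ~C.
      branch 1.1 (add A):
        × closes — contains both A and ~A.
      branch 1.2 (add ~C):
        ○ open, literals {A=false, B=true, C=false}.
  branch 2 (add ((((~C & (D | C)) | ~D) & B) & ~D)):
    ((((~C & (D | C)) | ~D) & B) & ~D): α-rule — add (((~C & (D | C)) | ~D) & B), ~D.
    (((~C & (D | C)) | ~D) & B): α-rule — add ((~C & (D | C)) | ~D), B.
    ((~C & (D | C)) | ~D): β-rule — branch into (~C & (D | C))  //  ~D.
      branch 2.1 (add (~C & (D | C))):
        (~C & (D | C)): α-rule — add ~C, (D | C).
        (D | C): β-rule — branch into D  //  C.
          branch 2.1.1 (add D):
            × closes — contains both D and ~D.
          branch 2.1.2 (add C):
            × closes — contains both C and ~C.
      branch 2.2 (add ~D):
        ○ open, literals {B=true, D=false}.
3 branches closed, 2 open.
Each open branch fixes some atoms; the unmentioned ones are free. Counting distinct full assignments: branch {A=false, B=true, C=false} (D, E) contributes 4 new; branch {B=true, D=false} (A, C, E) contributes 6 new. Total: 10.

10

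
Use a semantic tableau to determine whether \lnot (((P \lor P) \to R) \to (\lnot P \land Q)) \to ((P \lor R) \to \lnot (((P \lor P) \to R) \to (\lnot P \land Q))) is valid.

Valid

Assume the negation and expand:
Initial set: {\lnot (\lnot (((P \lor P) \to R) \to (\lnot P \land Q)) \to ((P \lor R) \to \lnot (((P \lor P) \to R) \to (\lnot P \land Q))))}.
\lnot (\lnot (((P \lor P) \to R) \to (\lnot P \land Q)) \to ((P \lor R) \to \lnot (((P \lor P) \to R) \to (\lnot P \land Q)))): α-rule — add \lnot (((P \lor P) \to R) \to (\lnot P \land Q)), \lnot ((P \lor R) \to \lnot (((P \lor P) \to R) \to (\lnot P \land Q))).
\lnot (((P \lor P) \to R) \to (\lnot P \land Q)): α-rule — add ((P \lor P) \to R), \lnot (\lnot P \land Q).
\lnot ((P \lor R) \to \lnot (((P \lor P) \to R) \to (\lnot P \land Q))): α-rule — add (P \lor R), \lnot \lnot (((P \lor P) \to R) \to (\lnot P \land Q)).
((P \lor P) \to R): β-rule — branch into \lnot (P \lor P)  //  R.
  branch 1 (add \lnot (P \lor P)):
    \lnot (P \lor P): α-rule — add \lnot P, \lnot P.
    \lnot (\lnot P \land Q): β-rule — branch into \lnot \lnot P  //  \lnot Q.
      branch 1.1 (add \lnot \lnot P):
        × closes — contains both P and \lnot P.
      branch 1.2 (add \lnot Q):
        (P \lor R): β-rule — branch into P  //  R.
          branch 1.2.1 (add P):
            × closes — contains both P and \lnot P.
          branch 1.2.2 (add R):
            \lnot \lnot (((P \lor P) \to R) \to (\lnot P \land Q)): β-rule — branch into \lnot ((P \lor P) \to R)  //  (\lnot P \land Q).
              branch 1.2.2.1 (add \lnot ((P \lor P) \to R)):
                \lnot ((P \lor P) \to R): α-rule — add (P \lor P), \lnot R.
                × closes — contains both R and \lnot R.
              branch 1.2.2.2 (add (\lnot P \land Q)):
                (\lnot P \land Q): α-rule — add \lnot P, Q.
                × closes — contains both Q and \lnot Q.
  branch 2 (add R):
    \lnot (\lnot P \land Q): β-rule — branch into \lnot \lnot P  //  \lnot Q.
      branch 2.1 (add \lnot \lnot P):
        (P \lor R): β-rule — branch into P  //  R.
          branch 2.1.1 (add P):
            \lnot \lnot (((P \lor P) \to R) \to (\lnot P \land Q)): β-rule — branch into \lnot ((P \lor P) \to R)  //  (\lnot P \land Q).
              branch 2.1.1.1 (add \lnot ((P \lor P) \to R)):
                \lnot ((P \lor P) \to R): α-rule — add (P \lor P), \lnot R.
                × closes — contains both R and \lnot R.
              branch 2.1.1.2 (add (\lnot P \land Q)):
                (\lnot P \land Q): α-rule — add \lnot P, Q.
                × closes — contains both P and \lnot P.
          branch 2.1.2 (add R):
            \lnot \lnot (((P \lor P) \to R) \to (\lnot P \land Q)): β-rule — branch into \lnot ((P \lor P) \to R)  //  (\lnot P \land Q).
              branch 2.1.2.1 (add \lnot ((P \lor P) \to R)):
                \lnot ((P \lor P) \to R): α-rule — add (P \lor P), \lnot R.
                × closes — contains both R and \lnot R.
              branch 2.1.2.2 (add (\lnot P \land Q)):
                (\lnot P \land Q): α-rule — add \lnot P, Q.
                × closes — contains both P and \lnot P.
      branch 2.2 (add \lnot Q):
        (P \lor R): β-rule — branch into P  //  R.
          branch 2.2.1 (add P):
            \lnot \lnot (((P \lor P) \to R) \to (\lnot P \land Q)): β-rule — branch into \lnot ((P \lor P) \to R)  //  (\lnot P \land Q).
              branch 2.2.1.1 (add \lnot ((P \lor P) \to R)):
                \lnot ((P \lor P) \to R): α-rule — add (P \lor P), \lnot R.
                × closes — contains both R and \lnot R.
              branch 2.2.1.2 (add (\lnot P \land Q)):
                (\lnot P \land Q): α-rule — add \lnot P, Q.
                × closes — contains both P and \lnot P.
          branch 2.2.2 (add R):
            \lnot \lnot (((P \lor P) \to R) \to (\lnot P \land Q)): β-rule — branch into \lnot ((P \lor P) \to R)  //  (\lnot P \land Q).
              branch 2.2.2.1 (add \lnot ((P \lor P) \to R)):
                \lnot ((P \lor P) \to R): α-rule — add (P \lor P), \lnot R.
                × closes — contains both R and \lnot R.
              branch 2.2.2.2 (add (\lnot P \land Q)):
                (\lnot P \land Q): α-rule — add \lnot P, Q.
                × closes — contains both Q and \lnot Q.
All 12 branches close.
Every branch closed, so the negation is unsatisfiable and the formula is valid.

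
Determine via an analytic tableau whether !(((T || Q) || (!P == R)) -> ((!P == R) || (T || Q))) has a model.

Initial set: {!(((T || Q) || (!P == R)) -> ((!P == R) || (T || Q)))}.
!(((T || Q) || (!P == R)) -> ((!P == R) || (T || Q))): α-rule — add ((T || Q) || (!P == R)), !((!P == R) || (T || Q)).
!((!P == R) || (T || Q)): α-rule — add !(!P == R), !(T || Q).
!(T || Q): α-rule — add !T, !Q.
((T || Q) || (!P == R)): β-rule — branch into (T || Q)  //  (!P == R).
  branch 1 (add (T || Q)):
    !(!P == R): β-rule — branch into !P, !R  //  !!P, R.
      branch 1.1 (add !P, !R):
        (T || Q): β-rule — branch into T  //  Q.
          branch 1.1.1 (add T):
            × closes — contains both T and !T.
          branch 1.1.2 (add Q):
            × closes — contains both Q and !Q.
      branch 1.2 (add !!P, R):
        (T || Q): β-rule — branch into T  //  Q.
          branch 1.2.1 (add T):
            × closes — contains both T and !T.
          branch 1.2.2 (add Q):
            × closes — contains both Q and !Q.
  branch 2 (add (!P == R)):
    !(!P == R): β-rule — branch into !P, !R  //  !!P, R.
      branch 2.1 (add !P, !R):
        (!P == R): β-rule — branch into !P, R  //  !!P, !R.
          branch 2.1.1 (add !P, R):
            × closes — contains both R and !R.
          branch 2.1.2 (add !!P, !R):
            × closes — contains both P and !P.
      branch 2.2 (add !!P, R):
        (!P == R): β-rule — branch into !P, R  //  !!P, !R.
          branch 2.2.1 (add !P, R):
            × closes — contains both P and !P.
          branch 2.2.2 (add !!P, !R):
            × closes — contains both R and !R.
All 8 branches close.
Every branch closed; the formula is unsatisfiable.

Unsatisfiable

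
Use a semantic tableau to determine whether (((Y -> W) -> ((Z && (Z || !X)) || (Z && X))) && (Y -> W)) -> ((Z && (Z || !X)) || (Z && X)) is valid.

Assume the negation and expand:
Initial set: {!((((Y -> W) -> ((Z && (Z || !X)) || (Z && X))) && (Y -> W)) -> ((Z && (Z || !X)) || (Z && X)))}.
!((((Y -> W) -> ((Z && (Z || !X)) || (Z && X))) && (Y -> W)) -> ((Z && (Z || !X)) || (Z && X))): α-rule — add (((Y -> W) -> ((Z && (Z || !X)) || (Z && X))) && (Y -> W)), !((Z && (Z || !X)) || (Z && X)).
(((Y -> W) -> ((Z && (Z || !X)) || (Z && X))) && (Y -> W)): α-rule — add ((Y -> W) -> ((Z && (Z || !X)) || (Z && X))), (Y -> W).
!((Z && (Z || !X)) || (Z && X)): α-rule — add !(Z && (Z || !X)), !(Z && X).
((Y -> W) -> ((Z && (Z || !X)) || (Z && X))): β-rule — branch into !(Y -> W)  //  ((Z && (Z || !X)) || (Z && X)).
  branch 1 (add !(Y -> W)):
    !(Y -> W): α-rule — add Y, !W.
    (Y -> W): β-rule — branch into !Y  //  W.
      branch 1.1 (add !Y):
        × closes — contains both Y and !Y.
      branch 1.2 (add W):
        × closes — contains both W and !W.
  branch 2 (add ((Z && (Z || !X)) || (Z && X))):
    (Y -> W): β-rule — branch into !Y  //  W.
      branch 2.1 (add !Y):
        !(Z && (Z || !X)): β-rule — branch into !Z  //  !(Z || !X).
          branch 2.1.1 (add !Z):
            !(Z && X): β-rule — branch into !Z  //  !X.
              branch 2.1.1.1 (add !Z):
                ((Z && (Z || !X)) || (Z && X)): β-rule — branch into (Z && (Z || !X))  //  (Z && X).
                  branch 2.1.1.1.1 (add (Z && (Z || !X))):
                    (Z && (Z || !X)): α-rule — add Z, (Z || !X).
                    × closes — contains both Z and !Z.
                  branch 2.1.1.1.2 (add (Z && X)):
                    (Z && X): α-rule — add Z, X.
                    × closes — contains both Z and !Z.
              branch 2.1.1.2 (add !X):
                ((Z && (Z || !X)) || (Z && X)): β-rule — branch into (Z && (Z || !X))  //  (Z && X).
                  branch 2.1.1.2.1 (add (Z && (Z || !X))):
                    (Z && (Z || !X)): α-rule — add Z, (Z || !X).
                    × closes — contains both Z and !Z.
                  branch 2.1.1.2.2 (add (Z && X)):
                    (Z && X): α-rule — add Z, X.
                    × closes — contains both Z and !Z.
          branch 2.1.2 (add !(Z || !X)):
            !(Z || !X): α-rule — add !Z, !!X.
            !(Z && X): β-rule — branch into !Z  //  !X.
              branch 2.1.2.1 (add !Z):
                ((Z && (Z || !X)) || (Z && X)): β-rule — branch into (Z && (Z || !X))  //  (Z && X).
                  branch 2.1.2.1.1 (add (Z && (Z || !X))):
                    (Z && (Z || !X)): α-rule — add Z, (Z || !X).
                    × closes — contains both Z and !Z.
                  branch 2.1.2.1.2 (add (Z && X)):
                    (Z && X): α-rule — add Z, X.
                    × closes — contains both Z and !Z.
              branch 2.1.2.2 (add !X):
                × closes — contains both X and !X.
      branch 2.2 (add W):
        !(Z && (Z || !X)): β-rule — branch into !Z  //  !(Z || !X).
          branch 2.2.1 (add !Z):
            !(Z && X): β-rule — branch into !Z  //  !X.
              branch 2.2.1.1 (add !Z):
                ((Z && (Z || !X)) || (Z && X)): β-rule — branch into (Z && (Z || !X))  //  (Z && X).
                  branch 2.2.1.1.1 (add (Z && (Z || !X))):
                    (Z && (Z || !X)): α-rule — add Z, (Z || !X).
                    × closes — contains both Z and !Z.
                  branch 2.2.1.1.2 (add (Z && X)):
                    (Z && X): α-rule — add Z, X.
                    × closes — contains both Z and !Z.
              branch 2.2.1.2 (add !X):
                ((Z && (Z || !X)) || (Z && X)): β-rule — branch into (Z && (Z || !X))  //  (Z && X).
                  branch 2.2.1.2.1 (add (Z && (Z || !X))):
                    (Z && (Z || !X)): α-rule — add Z, (Z || !X).
                    × closes — contains both Z and !Z.
                  branch 2.2.1.2.2 (add (Z && X)):
                    (Z && X): α-rule — add Z, X.
                    × closes — contains both Z and !Z.
          branch 2.2.2 (add !(Z || !X)):
            !(Z || !X): α-rule — add !Z, !!X.
            !(Z && X): β-rule — branch into !Z  //  !X.
              branch 2.2.2.1 (add !Z):
                ((Z && (Z || !X)) || (Z && X)): β-rule — branch into (Z && (Z || !X))  //  (Z && X).
                  branch 2.2.2.1.1 (add (Z && (Z || !X))):
                    (Z && (Z || !X)): α-rule — add Z, (Z || !X).
                    × closes — contains both Z and !Z.
                  branch 2.2.2.1.2 (add (Z && X)):
                    (Z && X): α-rule — add Z, X.
                    × closes — contains both Z and !Z.
              branch 2.2.2.2 (add !X):
                × closes — contains both X and !X.
All 16 branches close.
Every branch closed, so the negation is unsatisfiable and the formula is valid.

Valid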